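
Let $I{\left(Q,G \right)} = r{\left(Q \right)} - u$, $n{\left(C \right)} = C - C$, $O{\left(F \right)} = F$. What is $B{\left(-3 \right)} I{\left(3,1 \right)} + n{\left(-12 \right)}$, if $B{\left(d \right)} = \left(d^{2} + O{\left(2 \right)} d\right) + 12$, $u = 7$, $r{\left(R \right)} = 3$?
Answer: $-60$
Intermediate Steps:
$n{\left(C \right)} = 0$
$I{\left(Q,G \right)} = -4$ ($I{\left(Q,G \right)} = 3 - 7 = -4$)
$B{\left(d \right)} = 12 + d^{2} + 2 d$ ($B{\left(d \right)} = \left(d^{2} + 2 d\right) + 12 = 12 + d^{2} + 2 d$)
$B{\left(-3 \right)} I{\left(3,1 \right)} + n{\left(-12 \right)} = \left(12 + \left(-3\right)^{2} + 2 \left(-3\right)\right) \left(-4\right) + 0 = \left(12 + 9 - 6\right) \left(-4\right) + 0 = 15 \left(-4\right) + 0 = -60 + 0 = -60$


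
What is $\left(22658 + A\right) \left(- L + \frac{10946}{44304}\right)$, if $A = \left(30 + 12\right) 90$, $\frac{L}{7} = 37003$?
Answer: $- \frac{5834488047497}{852} \approx -6.848 \cdot 10^{9}$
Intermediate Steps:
$L = 259021$ ($L = 7 \cdot 37003 = 259021$)
$A = 3780$ ($A = 42 \cdot 90 = 3780$)
$\left(22658 + A\right) \left(- L + \frac{10946}{44304}\right) = \left(22658 + 3780\right) \left(\left(-1\right) 259021 + \frac{10946}{44304}\right) = 26438 \left(-259021 + 10946 \cdot \frac{1}{44304}\right) = 26438 \left(-259021 + \frac{421}{1704}\right) = 26438 \left(- \frac{441371363}{1704}\right) = - \frac{5834488047497}{852}$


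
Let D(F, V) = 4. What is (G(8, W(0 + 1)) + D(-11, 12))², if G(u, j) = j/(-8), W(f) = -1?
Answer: 1089/64 ≈ 17.016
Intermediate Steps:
G(u, j) = -j/8 (G(u, j) = j*(-⅛) = -j/8)
(G(8, W(0 + 1)) + D(-11, 12))² = (-⅛*(-1) + 4)² = (⅛ + 4)² = (33/8)² = 1089/64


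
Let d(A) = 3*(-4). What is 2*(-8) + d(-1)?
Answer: -28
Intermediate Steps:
d(A) = -12
2*(-8) + d(-1) = 2*(-8) - 12 = -16 - 12 = -28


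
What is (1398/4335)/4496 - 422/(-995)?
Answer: 274207951/646423640 ≈ 0.42419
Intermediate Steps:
(1398/4335)/4496 - 422/(-995) = (1398*(1/4335))*(1/4496) - 422*(-1/995) = (466/1445)*(1/4496) + 422/995 = 233/3248360 + 422/995 = 274207951/646423640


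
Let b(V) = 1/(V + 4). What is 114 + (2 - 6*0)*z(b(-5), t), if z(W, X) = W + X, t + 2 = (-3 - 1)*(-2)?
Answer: 124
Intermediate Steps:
b(V) = 1/(4 + V)
t = 6 (t = -2 + (-3 - 1)*(-2) = -2 - 4*(-2) = -2 + 8 = 6)
114 + (2 - 6*0)*z(b(-5), t) = 114 + (2 - 6*0)*(1/(4 - 5) + 6) = 114 + (2 + 0)*(1/(-1) + 6) = 114 + 2*(-1 + 6) = 114 + 2*5 = 114 + 10 = 124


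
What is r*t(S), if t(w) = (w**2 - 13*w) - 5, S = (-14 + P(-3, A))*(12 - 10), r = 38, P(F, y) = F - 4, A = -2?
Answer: 87590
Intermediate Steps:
P(F, y) = -4 + F
S = -42 (S = (-14 + (-4 - 3))*(12 - 10) = (-14 - 7)*2 = -21*2 = -42)
t(w) = -5 + w**2 - 13*w
r*t(S) = 38*(-5 + (-42)**2 - 13*(-42)) = 38*(-5 + 1764 + 546) = 38*2305 = 87590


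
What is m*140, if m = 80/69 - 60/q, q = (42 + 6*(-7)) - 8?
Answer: 83650/69 ≈ 1212.3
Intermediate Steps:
q = -8 (q = (42 - 42) - 8 = 0 - 8 = -8)
m = 1195/138 (m = 80/69 - 60/(-8) = 80*(1/69) - 60*(-1/8) = 80/69 + 15/2 = 1195/138 ≈ 8.6594)
m*140 = (1195/138)*140 = 83650/69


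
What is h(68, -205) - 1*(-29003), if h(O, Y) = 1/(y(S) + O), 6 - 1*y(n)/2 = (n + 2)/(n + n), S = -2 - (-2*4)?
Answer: 6844711/236 ≈ 29003.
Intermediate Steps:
S = 6 (S = -2 - (-8) = -2 - 1*(-8) = -2 + 8 = 6)
y(n) = 12 - (2 + n)/n (y(n) = 12 - 2*(n + 2)/(n + n) = 12 - 2*(2 + n)/(2*n) = 12 - 2*(2 + n)*1/(2*n) = 12 - (2 + n)/n)
h(O, Y) = 1/(32/3 + O) (h(O, Y) = 1/((11 - 2/6) + O) = 1/((11 - 2*⅙) + O) = 1/((11 - ⅓) + O) = 1/(32/3 + O))
h(68, -205) - 1*(-29003) = 3/(32 + 3*68) - 1*(-29003) = 3/(32 + 204) + 29003 = 3/236 + 29003 = 6844711/236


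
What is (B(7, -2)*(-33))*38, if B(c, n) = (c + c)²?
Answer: -245784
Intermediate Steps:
B(c, n) = 4*c² (B(c, n) = (2*c)² = 4*c²)
(B(7, -2)*(-33))*38 = ((4*7²)*(-33))*38 = ((4*49)*(-33))*38 = (196*(-33))*38 = -6468*38 = -245784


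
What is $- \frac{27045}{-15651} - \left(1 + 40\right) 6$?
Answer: $- \frac{424789}{1739} \approx -244.27$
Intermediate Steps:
$- \frac{27045}{-15651} - \left(1 + 40\right) 6 = \left(-27045\right) \left(- \frac{1}{15651}\right) - 41 \cdot 6 = \frac{3005}{1739} - 246 = - \frac{424789}{1739}$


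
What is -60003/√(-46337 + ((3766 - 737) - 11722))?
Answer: 60003*I*√55030/55030 ≈ 255.78*I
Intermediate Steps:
-60003/√(-46337 + ((3766 - 737) - 11722)) = -60003/√(-46337 + (3029 - 11722)) = -60003/√(-46337 - 8693) = -60003*(-I*√55030/55030) = -(-60003)*I*√55030/55030 = 60003*I*√55030/55030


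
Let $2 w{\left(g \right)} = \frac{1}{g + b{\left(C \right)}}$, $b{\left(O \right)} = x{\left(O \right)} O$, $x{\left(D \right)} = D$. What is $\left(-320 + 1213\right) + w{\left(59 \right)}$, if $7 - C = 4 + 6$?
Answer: $\frac{121449}{136} \approx 893.01$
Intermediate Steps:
$C = -3$ ($C = 7 - \left(4 + 6\right) = 7 - 10 = -3$)
$b{\left(O \right)} = O^{2}$ ($b{\left(O \right)} = O O = O^{2}$)
$w{\left(g \right)} = \frac{1}{2 \left(9 + g\right)}$ ($w{\left(g \right)} = \frac{1}{2 \left(g + \left(-3\right)^{2}\right)} = \frac{1}{2 \left(g + 9\right)} = \frac{1}{2 \left(9 + g\right)}$)
$\left(-320 + 1213\right) + w{\left(59 \right)} = \left(-320 + 1213\right) + \frac{1}{2 \left(9 + 59\right)} = 893 + \frac{1}{2 \cdot 68} = 893 + \frac{1}{2} \cdot \frac{1}{68} = 893 + \frac{1}{136} = \frac{121449}{136}$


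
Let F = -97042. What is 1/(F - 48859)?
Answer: -1/145901 ≈ -6.8540e-6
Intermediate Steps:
1/(F - 48859) = 1/(-97042 - 48859) = 1/(-145901) = -1/145901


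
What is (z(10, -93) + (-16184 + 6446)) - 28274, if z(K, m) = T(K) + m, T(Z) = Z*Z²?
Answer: -37105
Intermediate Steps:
T(Z) = Z³
z(K, m) = m + K³ (z(K, m) = K³ + m = m + K³)
(z(10, -93) + (-16184 + 6446)) - 28274 = ((-93 + 10³) + (-16184 + 6446)) - 28274 = ((-93 + 1000) - 9738) - 28274 = (907 - 9738) - 28274 = -8831 - 28274 = -37105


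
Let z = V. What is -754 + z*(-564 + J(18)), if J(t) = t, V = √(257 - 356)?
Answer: -754 - 1638*I*√11 ≈ -754.0 - 5432.6*I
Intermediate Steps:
V = 3*I*√11 (V = √(-99) = 3*I*√11 ≈ 9.9499*I)
z = 3*I*√11 ≈ 9.9499*I
-754 + z*(-564 + J(18)) = -754 + (3*I*√11)*(-564 + 18) = -754 + (3*I*√11)*(-546) = -754 - 1638*I*√11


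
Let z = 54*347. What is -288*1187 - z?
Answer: -360594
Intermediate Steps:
z = 18738
-288*1187 - z = -288*1187 - 1*18738 = -341856 - 18738 = -360594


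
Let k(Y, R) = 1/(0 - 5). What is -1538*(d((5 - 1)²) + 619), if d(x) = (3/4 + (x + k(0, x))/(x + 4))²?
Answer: -1194586901/1250 ≈ -9.5567e+5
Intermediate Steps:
k(Y, R) = -⅕ (k(Y, R) = 1/(-5) = -⅕)
d(x) = (¾ + (-⅕ + x)/(4 + x))² (d(x) = (3/4 + (x - ⅕)/(x + 4))² = (3*(¼) + (-⅕ + x)/(4 + x))² = (¾ + (-⅕ + x)/(4 + x))²)
-1538*(d((5 - 1)²) + 619) = -1538*(49*(8 + 5*(5 - 1)²)²/(400*(4 + (5 - 1)²)²) + 619) = -1538*(49*(8 + 5*4²)²/(400*(4 + 4²)²) + 619) = -1538*(49*(8 + 5*16)²/(400*(4 + 16)²) + 619) = -1538*((49/400)*(8 + 80)²/20² + 619) = -1538*((49/400)*(1/400)*88² + 619) = -1538*((49/400)*(1/400)*7744 + 619) = -1538*(5929/2500 + 619) = -1538*1553429/2500 = -1194586901/1250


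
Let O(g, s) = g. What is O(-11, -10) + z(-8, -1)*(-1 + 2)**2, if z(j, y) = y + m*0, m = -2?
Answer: -12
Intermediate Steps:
z(j, y) = y (z(j, y) = y - 2*0 = y + 0 = y)
O(-11, -10) + z(-8, -1)*(-1 + 2)**2 = -11 - (-1 + 2)**2 = -11 - 1*1**2 = -11 - 1*1 = -11 - 1 = -12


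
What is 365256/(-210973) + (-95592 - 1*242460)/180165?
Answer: -45708730612/12669983515 ≈ -3.6076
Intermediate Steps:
365256/(-210973) + (-95592 - 1*242460)/180165 = 365256*(-1/210973) + (-95592 - 242460)*(1/180165) = -365256/210973 - 338052*1/180165 = -365256/210973 - 112684/60055 = -45708730612/12669983515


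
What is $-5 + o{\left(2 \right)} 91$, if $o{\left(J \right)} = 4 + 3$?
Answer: $632$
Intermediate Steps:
$o{\left(J \right)} = 7$
$-5 + o{\left(2 \right)} 91 = -5 + 7 \cdot 91 = -5 + 637 = 632$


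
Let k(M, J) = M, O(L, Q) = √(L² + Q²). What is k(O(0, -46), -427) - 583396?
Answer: -583350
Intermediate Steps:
k(O(0, -46), -427) - 583396 = √(0² + (-46)²) - 583396 = √(0 + 2116) - 583396 = √2116 - 583396 = 46 - 583396 = -583350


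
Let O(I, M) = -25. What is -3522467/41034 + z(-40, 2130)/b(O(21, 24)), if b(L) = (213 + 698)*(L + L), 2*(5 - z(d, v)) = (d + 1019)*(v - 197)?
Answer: -121622062601/1869098700 ≈ -65.070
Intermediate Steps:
z(d, v) = 5 - (-197 + v)*(1019 + d)/2 (z(d, v) = 5 - (d + 1019)*(v - 197)/2 = 5 - (1019 + d)*(-197 + v)/2 = 5 - (-197 + v)*(1019 + d)/2)
b(L) = 1822*L (b(L) = 911*(2*L) = 1822*L)
-3522467/41034 + z(-40, 2130)/b(O(21, 24)) = -3522467/41034 + (200753/2 - 1019/2*2130 + (197/2)*(-40) - ½*(-40)*2130)/((1822*(-25))) = -3522467*1/41034 + (200753/2 - 1085235 - 3940 + 42600)/(-45550) = -3522467/41034 - 1892397/2*(-1/45550) = -3522467/41034 + 1892397/91100 = -121622062601/1869098700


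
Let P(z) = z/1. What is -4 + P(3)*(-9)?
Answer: -31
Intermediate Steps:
P(z) = z (P(z) = z*1 = z)
-4 + P(3)*(-9) = -4 + 3*(-9) = -4 - 27 = -31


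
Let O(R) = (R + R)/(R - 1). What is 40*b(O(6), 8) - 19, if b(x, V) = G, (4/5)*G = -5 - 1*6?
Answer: -569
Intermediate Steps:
O(R) = 2*R/(-1 + R) (O(R) = (2*R)/(-1 + R) = 2*R/(-1 + R))
G = -55/4 (G = 5*(-5 - 1*6)/4 = 5*(-5 - 6)/4 = (5/4)*(-11) = -55/4 ≈ -13.750)
b(x, V) = -55/4
40*b(O(6), 8) - 19 = 40*(-55/4) - 19 = -550 - 19 = -569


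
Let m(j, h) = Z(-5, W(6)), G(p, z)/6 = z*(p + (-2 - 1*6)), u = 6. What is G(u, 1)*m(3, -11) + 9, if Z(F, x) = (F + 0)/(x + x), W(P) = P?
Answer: 14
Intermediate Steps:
G(p, z) = 6*z*(-8 + p) (G(p, z) = 6*(z*(p + (-2 - 1*6))) = 6*(z*(p + (-2 - 6))) = 6*(z*(p - 8)) = 6*(z*(-8 + p)) = 6*z*(-8 + p))
Z(F, x) = F/(2*x) (Z(F, x) = F/((2*x)) = F*(1/(2*x)) = F/(2*x))
m(j, h) = -5/12 (m(j, h) = (½)*(-5)/6 = (½)*(-5)*(⅙) = -5/12)
G(u, 1)*m(3, -11) + 9 = (6*1*(-8 + 6))*(-5/12) + 9 = (6*1*(-2))*(-5/12) + 9 = -12*(-5/12) + 9 = 5 + 9 = 14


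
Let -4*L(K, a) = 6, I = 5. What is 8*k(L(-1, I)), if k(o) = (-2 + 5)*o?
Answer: -36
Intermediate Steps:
L(K, a) = -3/2 (L(K, a) = -1/4*6 = -3/2)
k(o) = 3*o
8*k(L(-1, I)) = 8*(3*(-3/2)) = 8*(-9/2) = -36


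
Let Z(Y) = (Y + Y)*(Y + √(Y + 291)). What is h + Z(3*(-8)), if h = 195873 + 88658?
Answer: 285683 - 48*√267 ≈ 2.8490e+5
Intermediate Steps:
h = 284531
Z(Y) = 2*Y*(Y + √(291 + Y)) (Z(Y) = (2*Y)*(Y + √(291 + Y)) = 2*Y*(Y + √(291 + Y)))
h + Z(3*(-8)) = 284531 + 2*(3*(-8))*(3*(-8) + √(291 + 3*(-8))) = 284531 + 2*(-24)*(-24 + √(291 - 24)) = 284531 + 2*(-24)*(-24 + √267) = 284531 + (1152 - 48*√267) = 285683 - 48*√267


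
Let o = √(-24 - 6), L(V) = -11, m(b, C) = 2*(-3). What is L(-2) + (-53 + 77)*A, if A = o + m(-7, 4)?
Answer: -155 + 24*I*√30 ≈ -155.0 + 131.45*I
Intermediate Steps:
m(b, C) = -6
o = I*√30 (o = √(-30) = I*√30 ≈ 5.4772*I)
A = -6 + I*√30 (A = I*√30 - 6 = -6 + I*√30 ≈ -6.0 + 5.4772*I)
L(-2) + (-53 + 77)*A = -11 + (-53 + 77)*(-6 + I*√30) = -11 + 24*(-6 + I*√30) = -11 + (-144 + 24*I*√30) = -155 + 24*I*√30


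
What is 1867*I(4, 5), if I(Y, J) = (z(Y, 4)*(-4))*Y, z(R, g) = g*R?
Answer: -477952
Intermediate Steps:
z(R, g) = R*g
I(Y, J) = -16*Y² (I(Y, J) = ((Y*4)*(-4))*Y = ((4*Y)*(-4))*Y = (-16*Y)*Y = -16*Y²)
1867*I(4, 5) = 1867*(-16*4²) = 1867*(-16*16) = 1867*(-256) = -477952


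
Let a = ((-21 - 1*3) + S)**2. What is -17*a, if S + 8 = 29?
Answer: -153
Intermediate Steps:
S = 21 (S = -8 + 29 = 21)
a = 9 (a = ((-21 - 1*3) + 21)**2 = ((-21 - 3) + 21)**2 = (-24 + 21)**2 = (-3)**2 = 9)
-17*a = -17*9 = -153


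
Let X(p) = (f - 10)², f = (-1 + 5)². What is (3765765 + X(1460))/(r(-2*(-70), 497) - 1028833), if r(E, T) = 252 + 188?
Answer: -3765801/1028393 ≈ -3.6618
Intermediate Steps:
f = 16 (f = 4² = 16)
r(E, T) = 440
X(p) = 36 (X(p) = (16 - 10)² = 6² = 36)
(3765765 + X(1460))/(r(-2*(-70), 497) - 1028833) = (3765765 + 36)/(440 - 1028833) = 3765801/(-1028393) = 3765801*(-1/1028393) = -3765801/1028393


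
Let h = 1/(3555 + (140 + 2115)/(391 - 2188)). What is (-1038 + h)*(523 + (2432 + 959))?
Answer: -12972462268551/3193040 ≈ -4.0627e+6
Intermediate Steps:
h = 1797/6386080 (h = 1/(3555 + 2255/(-1797)) = 1/(3555 + 2255*(-1/1797)) = 1/(3555 - 2255/1797) = 1/(6386080/1797) = 1797/6386080 ≈ 0.00028139)
(-1038 + h)*(523 + (2432 + 959)) = (-1038 + 1797/6386080)*(523 + (2432 + 959)) = -6628749243*(523 + 3391)/6386080 = -6628749243/6386080*3914 = -12972462268551/3193040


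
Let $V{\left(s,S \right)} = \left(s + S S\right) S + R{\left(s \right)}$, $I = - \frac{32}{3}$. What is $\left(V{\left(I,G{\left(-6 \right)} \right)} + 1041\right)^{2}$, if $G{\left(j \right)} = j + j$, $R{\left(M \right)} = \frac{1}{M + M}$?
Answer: $\frac{1280136841}{4096} \approx 3.1253 \cdot 10^{5}$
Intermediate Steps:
$R{\left(M \right)} = \frac{1}{2 M}$
$G{\left(j \right)} = 2 j$
$I = - \frac{32}{3}$ ($I = \left(-32\right) \frac{1}{3} = - \frac{32}{3} \approx -10.667$)
$V{\left(s,S \right)} = \frac{1}{2 s} + S \left(s + S^{2}\right)$ ($V{\left(s,S \right)} = \left(s + S S\right) S + \frac{1}{2 s} = \left(s + S^{2}\right) S + \frac{1}{2 s} = S \left(s + S^{2}\right) + \frac{1}{2 s} = \frac{1}{2 s} + S \left(s + S^{2}\right)$)
$\left(V{\left(I,G{\left(-6 \right)} \right)} + 1041\right)^{2} = \left(\left(\left(2 \left(-6\right)\right)^{3} + \frac{1}{2 \left(- \frac{32}{3}\right)} + 2 \left(-6\right) \left(- \frac{32}{3}\right)\right) + 1041\right)^{2} = \left(\left(\left(-12\right)^{3} + \frac{1}{2} \left(- \frac{3}{32}\right) - -128\right) + 1041\right)^{2} = \left(\left(-1728 - \frac{3}{64} + 128\right) + 1041\right)^{2} = \left(- \frac{102403}{64} + 1041\right)^{2} = \left(- \frac{35779}{64}\right)^{2} = \frac{1280136841}{4096}$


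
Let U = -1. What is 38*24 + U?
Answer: 911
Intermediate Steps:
38*24 + U = 38*24 - 1 = 912 - 1 = 911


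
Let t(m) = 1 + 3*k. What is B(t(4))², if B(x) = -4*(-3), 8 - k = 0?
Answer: 144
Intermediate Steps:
k = 8 (k = 8 - 1*0 = 8 + 0 = 8)
t(m) = 25 (t(m) = 1 + 3*8 = 1 + 24 = 25)
B(x) = 12
B(t(4))² = 12² = 144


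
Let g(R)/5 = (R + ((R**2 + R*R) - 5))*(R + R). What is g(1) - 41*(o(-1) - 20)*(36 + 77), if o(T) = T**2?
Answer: 88007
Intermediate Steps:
g(R) = 10*R*(-5 + R + 2*R**2) (g(R) = 5*((R + ((R**2 + R*R) - 5))*(R + R)) = 5*((R + ((R**2 + R**2) - 5))*(2*R)) = 5*((R + (2*R**2 - 5))*(2*R)) = 5*((R + (-5 + 2*R**2))*(2*R)) = 5*((-5 + R + 2*R**2)*(2*R)) = 5*(2*R*(-5 + R + 2*R**2)) = 10*R*(-5 + R + 2*R**2))
g(1) - 41*(o(-1) - 20)*(36 + 77) = 10*1*(-5 + 1 + 2*1**2) - 41*((-1)**2 - 20)*(36 + 77) = 10*1*(-5 + 1 + 2*1) - 41*(1 - 20)*113 = 10*1*(-5 + 1 + 2) - (-779)*113 = 10*1*(-2) - 41*(-2147) = -20 + 88027 = 88007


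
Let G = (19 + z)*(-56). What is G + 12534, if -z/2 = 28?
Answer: 14606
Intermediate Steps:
z = -56 (z = -2*28 = -56)
G = 2072 (G = (19 - 56)*(-56) = -37*(-56) = 2072)
G + 12534 = 2072 + 12534 = 14606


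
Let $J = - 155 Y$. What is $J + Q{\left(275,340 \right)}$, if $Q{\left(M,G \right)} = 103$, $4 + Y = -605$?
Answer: $94498$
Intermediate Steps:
$Y = -609$ ($Y = -4 - 605 = -609$)
$J = 94395$ ($J = \left(-155\right) \left(-609\right) = 94395$)
$J + Q{\left(275,340 \right)} = 94395 + 103 = 94498$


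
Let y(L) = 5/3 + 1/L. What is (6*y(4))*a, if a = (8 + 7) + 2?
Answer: 391/2 ≈ 195.50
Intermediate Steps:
y(L) = 5/3 + 1/L (y(L) = 5*(1/3) + 1/L = 5/3 + 1/L)
a = 17 (a = 15 + 2 = 17)
(6*y(4))*a = (6*(5/3 + 1/4))*17 = (6*(23/12))*17 = (23/2)*17 = 391/2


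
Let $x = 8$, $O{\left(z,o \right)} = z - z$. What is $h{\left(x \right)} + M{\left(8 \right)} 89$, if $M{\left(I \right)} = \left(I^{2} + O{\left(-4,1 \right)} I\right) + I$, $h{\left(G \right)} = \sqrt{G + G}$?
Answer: $6412$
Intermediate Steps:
$O{\left(z,o \right)} = 0$
$h{\left(G \right)} = \sqrt{2} \sqrt{G}$ ($h{\left(G \right)} = \sqrt{2 G} = \sqrt{2} \sqrt{G}$)
$M{\left(I \right)} = I + I^{2}$ ($M{\left(I \right)} = \left(I^{2} + 0 I\right) + I = \left(I^{2} + 0\right) + I = I^{2} + I = I + I^{2}$)
$h{\left(x \right)} + M{\left(8 \right)} 89 = \sqrt{2} \sqrt{8} + 8 \left(1 + 8\right) 89 = \sqrt{2} \cdot 2 \sqrt{2} + 8 \cdot 9 \cdot 89 = 4 + 72 \cdot 89 = 4 + 6408 = 6412$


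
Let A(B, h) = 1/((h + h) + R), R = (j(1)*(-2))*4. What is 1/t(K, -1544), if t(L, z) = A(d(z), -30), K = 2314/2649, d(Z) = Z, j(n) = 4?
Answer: -92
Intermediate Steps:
K = 2314/2649 (K = 2314*(1/2649) = 2314/2649 ≈ 0.87354)
R = -32 (R = (4*(-2))*4 = -8*4 = -32)
A(B, h) = 1/(-32 + 2*h) (A(B, h) = 1/((h + h) - 32) = 1/(2*h - 32) = 1/(-32 + 2*h))
t(L, z) = -1/92 (t(L, z) = 1/(2*(-16 - 30)) = (½)/(-46) = (½)*(-1/46) = -1/92)
1/t(K, -1544) = 1/(-1/92) = -92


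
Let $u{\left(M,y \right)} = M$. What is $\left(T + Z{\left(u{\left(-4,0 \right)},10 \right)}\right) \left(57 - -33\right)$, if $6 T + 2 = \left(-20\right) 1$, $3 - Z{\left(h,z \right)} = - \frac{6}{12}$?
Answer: $-15$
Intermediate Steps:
$Z{\left(h,z \right)} = \frac{7}{2}$ ($Z{\left(h,z \right)} = 3 - - \frac{6}{12} = 3 - \left(-6\right) \frac{1}{12} = 3 - - \frac{1}{2} = 3 + \frac{1}{2} = \frac{7}{2}$)
$T = - \frac{11}{3}$ ($T = - \frac{1}{3} + \frac{\left(-20\right) 1}{6} = - \frac{1}{3} + \frac{1}{6} \left(-20\right) = - \frac{1}{3} - \frac{10}{3} = - \frac{11}{3} \approx -3.6667$)
$\left(T + Z{\left(u{\left(-4,0 \right)},10 \right)}\right) \left(57 - -33\right) = \left(- \frac{11}{3} + \frac{7}{2}\right) \left(57 - -33\right) = - \frac{57 + 33}{6} = \left(- \frac{1}{6}\right) 90 = -15$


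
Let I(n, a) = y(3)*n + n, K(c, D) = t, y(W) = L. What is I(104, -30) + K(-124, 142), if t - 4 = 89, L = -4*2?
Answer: -635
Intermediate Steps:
L = -8
t = 93 (t = 4 + 89 = 93)
y(W) = -8
K(c, D) = 93
I(n, a) = -7*n (I(n, a) = -8*n + n = -7*n)
I(104, -30) + K(-124, 142) = -7*104 + 93 = -728 + 93 = -635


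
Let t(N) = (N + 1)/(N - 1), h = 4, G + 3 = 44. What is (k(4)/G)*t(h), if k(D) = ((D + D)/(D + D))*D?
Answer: 20/123 ≈ 0.16260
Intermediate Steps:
G = 41 (G = -3 + 44 = 41)
t(N) = (1 + N)/(-1 + N)
k(D) = D (k(D) = ((2*D)/((2*D)))*D = ((2*D)*(1/(2*D)))*D = 1*D = D)
(k(4)/G)*t(h) = (4/41)*((1 + 4)/(-1 + 4)) = (4*(1/41))*(5/3) = 4*((⅓)*5)/41 = (4/41)*(5/3) = 20/123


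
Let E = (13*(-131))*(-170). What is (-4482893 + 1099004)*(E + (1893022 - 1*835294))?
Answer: -4558903848582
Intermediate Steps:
E = 289510 (E = -1703*(-170) = 289510)
(-4482893 + 1099004)*(E + (1893022 - 1*835294)) = (-4482893 + 1099004)*(289510 + (1893022 - 1*835294)) = -3383889*(289510 + (1893022 - 835294)) = -3383889*(289510 + 1057728) = -3383889*1347238 = -4558903848582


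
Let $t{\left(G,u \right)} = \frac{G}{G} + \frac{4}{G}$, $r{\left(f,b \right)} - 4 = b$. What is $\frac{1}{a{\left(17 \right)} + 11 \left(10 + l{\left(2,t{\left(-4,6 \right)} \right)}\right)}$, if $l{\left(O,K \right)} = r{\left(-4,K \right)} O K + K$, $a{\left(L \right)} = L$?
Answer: $\frac{1}{127} \approx 0.007874$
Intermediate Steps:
$r{\left(f,b \right)} = 4 + b$
$t{\left(G,u \right)} = 1 + \frac{4}{G}$
$l{\left(O,K \right)} = K + K O \left(4 + K\right)$ ($l{\left(O,K \right)} = \left(4 + K\right) O K + K = O \left(4 + K\right) K + K = K O \left(4 + K\right) + K = K + K O \left(4 + K\right)$)
$\frac{1}{a{\left(17 \right)} + 11 \left(10 + l{\left(2,t{\left(-4,6 \right)} \right)}\right)} = \frac{1}{17 + 11 \left(10 + \frac{4 - 4}{-4} \left(1 + 2 \left(4 + \frac{4 - 4}{-4}\right)\right)\right)} = \frac{1}{17 + 11 \left(10 + \left(- \frac{1}{4}\right) 0 \left(1 + 2 \left(4 - 0\right)\right)\right)} = \frac{1}{17 + 11 \left(10 + 0 \left(1 + 2 \left(4 + 0\right)\right)\right)} = \frac{1}{17 + 11 \left(10 + 0 \left(1 + 2 \cdot 4\right)\right)} = \frac{1}{17 + 11 \left(10 + 0 \left(1 + 8\right)\right)} = \frac{1}{17 + 11 \left(10 + 0 \cdot 9\right)} = \frac{1}{17 + 11 \left(10 + 0\right)} = \frac{1}{17 + 11 \cdot 10} = \frac{1}{17 + 110} = \frac{1}{127}$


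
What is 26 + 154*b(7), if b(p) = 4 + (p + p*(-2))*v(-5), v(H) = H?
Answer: 6032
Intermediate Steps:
b(p) = 4 + 5*p (b(p) = 4 + (p + p*(-2))*(-5) = 4 + (p - 2*p)*(-5) = 4 - p*(-5) = 4 + 5*p)
26 + 154*b(7) = 26 + 154*(4 + 5*7) = 26 + 154*(4 + 35) = 26 + 154*39 = 26 + 6006 = 6032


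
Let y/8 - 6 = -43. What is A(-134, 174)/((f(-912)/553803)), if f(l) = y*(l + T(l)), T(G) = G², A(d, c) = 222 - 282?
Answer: 2769015/20493856 ≈ 0.13511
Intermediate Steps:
A(d, c) = -60
y = -296 (y = 48 + 8*(-43) = 48 - 344 = -296)
f(l) = -296*l - 296*l² (f(l) = -296*(l + l²) = -296*l - 296*l²)
A(-134, 174)/((f(-912)/553803)) = -60*(-184601/(89984*(-1 - 1*(-912)))) = -60*(-184601/(89984*(-1 + 912))) = -60/((296*(-912)*911)*(1/553803)) = -60/((-245926272*1/553803)) = -60/(-81975424/184601) = -60*(-184601/81975424) = 2769015/20493856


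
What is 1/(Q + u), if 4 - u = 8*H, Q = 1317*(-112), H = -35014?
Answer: 1/132612 ≈ 7.5408e-6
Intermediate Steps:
Q = -147504
u = 280116 (u = 4 - 8*(-35014) = 4 - 1*(-280112) = 4 + 280112 = 280116)
1/(Q + u) = 1/(-147504 + 280116) = 1/132612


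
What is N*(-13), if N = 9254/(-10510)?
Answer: 60151/5255 ≈ 11.446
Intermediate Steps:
N = -4627/5255 (N = 9254*(-1/10510) = -4627/5255 ≈ -0.88050)
N*(-13) = -4627/5255*(-13) = 60151/5255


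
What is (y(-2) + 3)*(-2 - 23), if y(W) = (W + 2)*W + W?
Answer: -25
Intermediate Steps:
y(W) = W + W*(2 + W) (y(W) = (2 + W)*W + W = W*(2 + W) + W = W + W*(2 + W))
(y(-2) + 3)*(-2 - 23) = (-2*(3 - 2) + 3)*(-2 - 23) = (-2*1 + 3)*(-25) = (-2 + 3)*(-25) = 1*(-25) = -25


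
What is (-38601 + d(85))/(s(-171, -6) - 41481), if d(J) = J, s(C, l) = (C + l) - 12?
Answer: 19258/20835 ≈ 0.92431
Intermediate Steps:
s(C, l) = -12 + C + l
(-38601 + d(85))/(s(-171, -6) - 41481) = (-38601 + 85)/((-12 - 171 - 6) - 41481) = -38516/(-189 - 41481) = -38516/(-41670) = -38516*(-1/41670) = 19258/20835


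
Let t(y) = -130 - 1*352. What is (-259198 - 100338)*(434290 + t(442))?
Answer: -155969593088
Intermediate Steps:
t(y) = -482 (t(y) = -130 - 352 = -482)
(-259198 - 100338)*(434290 + t(442)) = (-259198 - 100338)*(434290 - 482) = -359536*433808 = -155969593088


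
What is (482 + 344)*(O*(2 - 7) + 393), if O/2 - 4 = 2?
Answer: 275058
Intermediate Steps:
O = 12 (O = 8 + 2*2 = 8 + 4 = 12)
(482 + 344)*(O*(2 - 7) + 393) = (482 + 344)*(12*(2 - 7) + 393) = 826*(12*(-5) + 393) = 826*(-60 + 393) = 826*333 = 275058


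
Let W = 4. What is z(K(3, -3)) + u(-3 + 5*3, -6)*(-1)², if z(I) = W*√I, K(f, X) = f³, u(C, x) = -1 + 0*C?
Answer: -1 + 12*√3 ≈ 19.785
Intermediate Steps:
u(C, x) = -1 (u(C, x) = -1 + 0 = -1)
z(I) = 4*√I
z(K(3, -3)) + u(-3 + 5*3, -6)*(-1)² = 4*√(3³) - 1*(-1)² = 4*√27 - 1*1 = 4*(3*√3) - 1 = 12*√3 - 1 = -1 + 12*√3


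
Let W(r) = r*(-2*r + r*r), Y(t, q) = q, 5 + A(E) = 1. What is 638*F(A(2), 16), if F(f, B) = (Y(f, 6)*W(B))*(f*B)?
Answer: -878051328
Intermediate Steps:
A(E) = -4 (A(E) = -5 + 1 = -4)
W(r) = r*(r**2 - 2*r) (W(r) = r*(-2*r + r**2) = r*(r**2 - 2*r))
F(f, B) = 6*f*B**3*(-2 + B) (F(f, B) = (6*(B**2*(-2 + B)))*(f*B) = (6*B**2*(-2 + B))*(B*f) = 6*f*B**3*(-2 + B))
638*F(A(2), 16) = 638*(6*(-4)*16**3*(-2 + 16)) = 638*(6*(-4)*4096*14) = 638*(-1376256) = -878051328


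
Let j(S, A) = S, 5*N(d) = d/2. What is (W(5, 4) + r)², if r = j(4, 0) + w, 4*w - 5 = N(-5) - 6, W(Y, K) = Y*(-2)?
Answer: 2601/64 ≈ 40.641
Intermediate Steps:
N(d) = d/10 (N(d) = (d/2)/5 = d/10)
W(Y, K) = -2*Y
w = -3/8 (w = 5/4 + ((⅒)*(-5) - 6)/4 = 5/4 + (-½ - 6)/4 = 5/4 + (¼)*(-13/2) = 5/4 - 13/8 = -3/8 ≈ -0.37500)
r = 29/8 (r = 4 - 3/8 = 29/8 ≈ 3.6250)
(W(5, 4) + r)² = (-2*5 + 29/8)² = (-10 + 29/8)² = (-51/8)² = 2601/64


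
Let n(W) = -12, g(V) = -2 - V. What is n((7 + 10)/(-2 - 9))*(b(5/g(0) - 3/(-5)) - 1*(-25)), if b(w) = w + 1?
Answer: -1446/5 ≈ -289.20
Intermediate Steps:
b(w) = 1 + w
n((7 + 10)/(-2 - 9))*(b(5/g(0) - 3/(-5)) - 1*(-25)) = -12*((1 + (5/(-2 - 1*0) - 3/(-5))) - 1*(-25)) = -12*((1 + (5/(-2 + 0) - 3*(-⅕))) + 25) = -12*((1 + (5/(-2) + ⅗)) + 25) = -12*((1 + (5*(-½) + ⅗)) + 25) = -12*((1 + (-5/2 + ⅗)) + 25) = -12*((1 - 19/10) + 25) = -12*(-9/10 + 25) = -12*241/10 = -1446/5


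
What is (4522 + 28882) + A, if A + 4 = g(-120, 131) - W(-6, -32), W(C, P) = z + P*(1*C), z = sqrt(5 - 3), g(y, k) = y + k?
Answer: 33219 - sqrt(2) ≈ 33218.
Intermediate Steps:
g(y, k) = k + y
z = sqrt(2) ≈ 1.4142
W(C, P) = sqrt(2) + C*P (W(C, P) = sqrt(2) + P*(1*C) = sqrt(2) + P*C = sqrt(2) + C*P)
A = -185 - sqrt(2) (A = -4 + ((131 - 120) - (sqrt(2) - 6*(-32))) = -4 + (11 - (sqrt(2) + 192)) = -4 + (11 - (192 + sqrt(2))) = -4 + (11 + (-192 - sqrt(2))) = -4 + (-181 - sqrt(2)) = -185 - sqrt(2) ≈ -186.41)
(4522 + 28882) + A = (4522 + 28882) + (-185 - sqrt(2)) = 33404 + (-185 - sqrt(2)) = 33219 - sqrt(2)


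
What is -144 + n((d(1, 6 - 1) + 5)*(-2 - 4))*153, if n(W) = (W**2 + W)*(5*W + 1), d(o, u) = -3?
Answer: -1191708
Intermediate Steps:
n(W) = (1 + 5*W)*(W + W**2) (n(W) = (W + W**2)*(1 + 5*W) = (1 + 5*W)*(W + W**2))
-144 + n((d(1, 6 - 1) + 5)*(-2 - 4))*153 = -144 + (((-3 + 5)*(-2 - 4))*(1 + 5*((-3 + 5)*(-2 - 4))**2 + 6*((-3 + 5)*(-2 - 4))))*153 = -144 + ((2*(-6))*(1 + 5*(2*(-6))**2 + 6*(2*(-6))))*153 = -144 - 12*(1 + 5*(-12)**2 + 6*(-12))*153 = -144 - 12*(1 + 5*144 - 72)*153 = -144 - 12*(1 + 720 - 72)*153 = -144 - 12*649*153 = -144 - 7788*153 = -144 - 1191564 = -1191708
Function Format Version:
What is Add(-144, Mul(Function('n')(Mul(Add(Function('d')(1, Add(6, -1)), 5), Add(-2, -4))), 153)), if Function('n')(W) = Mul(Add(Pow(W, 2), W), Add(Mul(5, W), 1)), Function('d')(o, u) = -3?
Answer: -1191708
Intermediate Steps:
Function('n')(W) = Mul(Add(1, Mul(5, W)), Add(W, Pow(W, 2))) (Function('n')(W) = Mul(Add(W, Pow(W, 2)), Add(1, Mul(5, W))) = Mul(Add(1, Mul(5, W)), Add(W, Pow(W, 2))))
Add(-144, Mul(Function('n')(Mul(Add(Function('d')(1, Add(6, -1)), 5), Add(-2, -4))), 153)) = Add(-144, Mul(Mul(Mul(Add(-3, 5), Add(-2, -4)), Add(1, Mul(5, Pow(Mul(Add(-3, 5), Add(-2, -4)), 2)), Mul(6, Mul(Add(-3, 5), Add(-2, -4))))), 153)) = Add(-144, Mul(Mul(Mul(2, -6), Add(1, Mul(5, Pow(Mul(2, -6), 2)), Mul(6, Mul(2, -6)))), 153)) = Add(-144, Mul(Mul(-12, Add(1, Mul(5, Pow(-12, 2)), Mul(6, -12))), 153)) = Add(-144, Mul(Mul(-12, Add(1, Mul(5, 144), -72)), 153)) = Add(-144, Mul(Mul(-12, Add(1, 720, -72)), 153)) = Add(-144, Mul(Mul(-12, 649), 153)) = Add(-144, Mul(-7788, 153)) = Add(-144, -1191564) = -1191708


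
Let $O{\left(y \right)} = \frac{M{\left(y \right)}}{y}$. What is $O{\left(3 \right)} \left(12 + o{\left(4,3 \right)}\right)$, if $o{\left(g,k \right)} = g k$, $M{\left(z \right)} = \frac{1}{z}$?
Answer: $\frac{8}{3} \approx 2.6667$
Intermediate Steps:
$O{\left(y \right)} = \frac{1}{y^{2}}$ ($O{\left(y \right)} = \frac{1}{y y} = \frac{1}{y^{2}}$)
$O{\left(3 \right)} \left(12 + o{\left(4,3 \right)}\right) = \frac{12 + 4 \cdot 3}{9} = \frac{12 + 12}{9} = \frac{1}{9} \cdot 24 = \frac{8}{3}$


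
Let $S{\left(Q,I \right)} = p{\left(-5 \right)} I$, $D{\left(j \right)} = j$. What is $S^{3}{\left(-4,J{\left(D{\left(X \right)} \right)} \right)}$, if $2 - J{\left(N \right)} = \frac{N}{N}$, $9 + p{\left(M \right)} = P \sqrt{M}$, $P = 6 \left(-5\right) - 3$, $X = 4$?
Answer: $146286 + 171666 i \sqrt{5} \approx 1.4629 \cdot 10^{5} + 3.8386 \cdot 10^{5} i$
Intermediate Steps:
$P = -33$ ($P = -30 - 3 = -33$)
$p{\left(M \right)} = -9 - 33 \sqrt{M}$
$J{\left(N \right)} = 1$ ($J{\left(N \right)} = 2 - \frac{N}{N} = 2 - 1 = 1$)
$S{\left(Q,I \right)} = I \left(-9 - 33 i \sqrt{5}\right)$ ($S{\left(Q,I \right)} = \left(-9 - 33 \sqrt{-5}\right) I = \left(-9 - 33 i \sqrt{5}\right) I = I \left(-9 - 33 i \sqrt{5}\right)$)
$S^{3}{\left(-4,J{\left(D{\left(X \right)} \right)} \right)} = \left(\left(-3\right) 1 \left(3 + 11 i \sqrt{5}\right)\right)^{3} = \left(-9 - 33 i \sqrt{5}\right)^{3}$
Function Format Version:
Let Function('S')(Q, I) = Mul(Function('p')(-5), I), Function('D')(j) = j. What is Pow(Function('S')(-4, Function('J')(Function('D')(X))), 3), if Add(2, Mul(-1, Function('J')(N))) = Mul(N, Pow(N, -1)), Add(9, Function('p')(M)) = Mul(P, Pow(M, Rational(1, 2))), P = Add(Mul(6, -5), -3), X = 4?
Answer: Add(146286, Mul(171666, I, Pow(5, Rational(1, 2)))) ≈ Add(1.4629e+5, Mul(3.8386e+5, I))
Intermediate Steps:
P = -33 (P = Add(-30, -3) = -33)
Function('p')(M) = Add(-9, Mul(-33, Pow(M, Rational(1, 2))))
Function('J')(N) = 1 (Function('J')(N) = Add(2, Mul(-1, Mul(N, Pow(N, -1)))) = Add(2, Mul(-1, 1)) = Add(2, -1) = 1)
Function('S')(Q, I) = Mul(I, Add(-9, Mul(-33, I, Pow(5, Rational(1, 2))))) (Function('S')(Q, I) = Mul(Add(-9, Mul(-33, Pow(-5, Rational(1, 2)))), I) = Mul(Add(-9, Mul(-33, Mul(I, Pow(5, Rational(1, 2))))), I) = Mul(Add(-9, Mul(-33, I, Pow(5, Rational(1, 2)))), I) = Mul(I, Add(-9, Mul(-33, I, Pow(5, Rational(1, 2))))))
Pow(Function('S')(-4, Function('J')(Function('D')(X))), 3) = Pow(Mul(-3, 1, Add(3, Mul(11, I, Pow(5, Rational(1, 2))))), 3) = Pow(Add(-9, Mul(-33, I, Pow(5, Rational(1, 2)))), 3)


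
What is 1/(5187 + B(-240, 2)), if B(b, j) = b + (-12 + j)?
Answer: 1/4937 ≈ 0.00020255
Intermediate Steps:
B(b, j) = -12 + b + j
1/(5187 + B(-240, 2)) = 1/(5187 + (-12 - 240 + 2)) = 1/(5187 - 250) = 1/4937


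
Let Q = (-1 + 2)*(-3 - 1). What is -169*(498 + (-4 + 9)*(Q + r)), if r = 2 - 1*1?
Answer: -81627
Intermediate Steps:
r = 1 (r = 2 - 1 = 1)
Q = -4 (Q = 1*(-4) = -4)
-169*(498 + (-4 + 9)*(Q + r)) = -169*(498 + (-4 + 9)*(-4 + 1)) = -169*(498 + 5*(-3)) = -169*(498 - 15) = -169*483 = -81627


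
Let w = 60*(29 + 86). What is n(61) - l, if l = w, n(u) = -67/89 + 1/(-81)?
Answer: -49747616/7209 ≈ -6900.8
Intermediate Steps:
w = 6900 (w = 60*115 = 6900)
n(u) = -5516/7209 (n(u) = -67*1/89 + 1*(-1/81) = -67/89 - 1/81 = -5516/7209)
l = 6900
n(61) - l = -5516/7209 - 1*6900 = -5516/7209 - 6900 = -49747616/7209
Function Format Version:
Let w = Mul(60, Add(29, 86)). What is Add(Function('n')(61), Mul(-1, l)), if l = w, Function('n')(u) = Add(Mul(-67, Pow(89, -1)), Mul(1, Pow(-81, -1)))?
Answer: Rational(-49747616, 7209) ≈ -6900.8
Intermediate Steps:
w = 6900 (w = Mul(60, 115) = 6900)
Function('n')(u) = Rational(-5516, 7209) (Function('n')(u) = Add(Mul(-67, Rational(1, 89)), Mul(1, Rational(-1, 81))) = Add(Rational(-67, 89), Rational(-1, 81)) = Rational(-5516, 7209))
l = 6900
Add(Function('n')(61), Mul(-1, l)) = Add(Rational(-5516, 7209), Mul(-1, 6900)) = Add(Rational(-5516, 7209), -6900) = Rational(-49747616, 7209)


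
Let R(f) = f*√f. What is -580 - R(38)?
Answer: -580 - 38*√38 ≈ -814.25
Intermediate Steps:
R(f) = f^(3/2)
-580 - R(38) = -580 - 38^(3/2) = -580 - 38*√38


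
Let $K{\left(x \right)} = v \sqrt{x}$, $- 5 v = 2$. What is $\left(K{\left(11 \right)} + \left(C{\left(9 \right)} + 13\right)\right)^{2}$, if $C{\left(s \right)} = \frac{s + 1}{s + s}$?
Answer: $\frac{375664}{2025} - \frac{488 \sqrt{11}}{45} \approx 149.55$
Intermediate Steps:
$C{\left(s \right)} = \frac{1 + s}{2 s}$
$v = - \frac{2}{5}$ ($v = \left(- \frac{1}{5}\right) 2 = - \frac{2}{5} \approx -0.4$)
$K{\left(x \right)} = - \frac{2 \sqrt{x}}{5}$
$\left(K{\left(11 \right)} + \left(C{\left(9 \right)} + 13\right)\right)^{2} = \left(- \frac{2 \sqrt{11}}{5} + \left(\frac{1 + 9}{2 \cdot 9} + 13\right)\right)^{2} = \left(- \frac{2 \sqrt{11}}{5} + \left(\frac{1}{2} \cdot \frac{1}{9} \cdot 10 + 13\right)\right)^{2} = \left(- \frac{2 \sqrt{11}}{5} + \left(\frac{5}{9} + 13\right)\right)^{2} = \left(- \frac{2 \sqrt{11}}{5} + \frac{122}{9}\right)^{2} = \left(\frac{122}{9} - \frac{2 \sqrt{11}}{5}\right)^{2}$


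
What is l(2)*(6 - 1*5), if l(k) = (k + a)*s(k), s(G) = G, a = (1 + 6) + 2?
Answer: 22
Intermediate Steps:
a = 9 (a = 7 + 2 = 9)
l(k) = k*(9 + k) (l(k) = (k + 9)*k = (9 + k)*k = k*(9 + k))
l(2)*(6 - 1*5) = (2*(9 + 2))*(6 - 1*5) = (2*11)*(6 - 5) = 22*1 = 22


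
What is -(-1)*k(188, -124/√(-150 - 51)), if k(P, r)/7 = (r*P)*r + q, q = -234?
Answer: -20564054/201 ≈ -1.0231e+5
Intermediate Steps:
k(P, r) = -1638 + 7*P*r² (k(P, r) = 7*((r*P)*r - 234) = 7*((P*r)*r - 234) = 7*(P*r² - 234) = 7*(-234 + P*r²) = -1638 + 7*P*r²)
-(-1)*k(188, -124/√(-150 - 51)) = -(-1)*(-1638 + 7*188*(-124/√(-150 - 51))²) = -(-1)*(-1638 + 7*188*(-124*(-I*√201/201))²) = -(-1)*(-1638 + 7*188*(-(-124)*I*√201/201)²) = -(-1)*(-1638 + 7*188*(124*I*√201/201)²) = -(-1)*(-1638 + 7*188*(-15376/201)) = -(-1)*(-1638 - 20234816/201) = -(-1)*(-20564054)/201 = -1*20564054/201 = -20564054/201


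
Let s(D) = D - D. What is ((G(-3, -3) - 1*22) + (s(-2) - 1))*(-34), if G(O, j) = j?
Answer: 884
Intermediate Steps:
s(D) = 0
((G(-3, -3) - 1*22) + (s(-2) - 1))*(-34) = ((-3 - 1*22) + (0 - 1))*(-34) = ((-3 - 22) - 1)*(-34) = (-25 - 1)*(-34) = -26*(-34) = 884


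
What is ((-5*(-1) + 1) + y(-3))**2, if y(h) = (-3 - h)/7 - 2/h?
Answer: 400/9 ≈ 44.444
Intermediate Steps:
y(h) = -3/7 - 2/h - h/7 (y(h) = (-3 - h)*(1/7) - 2/h = (-3/7 - h/7) - 2/h = -3/7 - 2/h - h/7)
((-5*(-1) + 1) + y(-3))**2 = ((-5*(-1) + 1) + (1/7)*(-14 - 1*(-3)*(3 - 3))/(-3))**2 = ((5 + 1) + (1/7)*(-1/3)*(-14 - 1*(-3)*0))**2 = (6 + (1/7)*(-1/3)*(-14 + 0))**2 = (6 + (1/7)*(-1/3)*(-14))**2 = (6 + 2/3)**2 = (20/3)**2 = 400/9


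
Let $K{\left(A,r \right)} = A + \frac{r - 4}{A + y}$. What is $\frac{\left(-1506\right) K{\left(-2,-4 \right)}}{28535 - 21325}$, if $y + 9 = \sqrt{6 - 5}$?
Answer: $\frac{4518}{18025} \approx 0.25065$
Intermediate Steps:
$y = -8$ ($y = -9 + \sqrt{6 - 5} = -9 + \sqrt{1} = -9 + 1 = -8$)
$K{\left(A,r \right)} = A + \frac{-4 + r}{-8 + A}$ ($K{\left(A,r \right)} = A + \frac{r - 4}{A - 8} = A + \frac{-4 + r}{-8 + A}$)
$\frac{\left(-1506\right) K{\left(-2,-4 \right)}}{28535 - 21325} = \frac{\left(-1506\right) \frac{-4 - 4 + \left(-2\right)^{2} - -16}{-8 - 2}}{28535 - 21325} = \frac{\left(-1506\right) \frac{-4 - 4 + 4 + 16}{-10}}{7210} = - 1506 \left(\left(- \frac{1}{10}\right) 12\right) \frac{1}{7210} = \left(-1506\right) \left(- \frac{6}{5}\right) \frac{1}{7210} = \frac{9036}{5} \cdot \frac{1}{7210} = \frac{4518}{18025}$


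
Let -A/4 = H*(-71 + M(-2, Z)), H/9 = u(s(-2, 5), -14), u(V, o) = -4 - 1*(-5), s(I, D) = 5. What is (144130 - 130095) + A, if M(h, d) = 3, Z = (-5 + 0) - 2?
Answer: 16483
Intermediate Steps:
Z = -7 (Z = -5 - 2 = -7)
u(V, o) = 1 (u(V, o) = -4 + 5 = 1)
H = 9 (H = 9*1 = 9)
A = 2448 (A = -36*(-71 + 3) = -36*(-68) = -4*(-612) = 2448)
(144130 - 130095) + A = (144130 - 130095) + 2448 = 14035 + 2448 = 16483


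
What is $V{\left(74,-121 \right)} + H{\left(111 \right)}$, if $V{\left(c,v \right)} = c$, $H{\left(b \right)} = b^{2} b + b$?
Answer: $1367816$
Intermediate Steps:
$H{\left(b \right)} = b + b^{3}$ ($H{\left(b \right)} = b^{3} + b = b + b^{3}$)
$V{\left(74,-121 \right)} + H{\left(111 \right)} = 74 + \left(111 + 111^{3}\right) = 74 + \left(111 + 1367631\right) = 74 + 1367742 = 1367816$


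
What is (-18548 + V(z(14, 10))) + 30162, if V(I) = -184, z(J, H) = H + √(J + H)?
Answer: 11430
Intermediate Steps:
z(J, H) = H + √(H + J)
(-18548 + V(z(14, 10))) + 30162 = (-18548 - 184) + 30162 = -18732 + 30162 = 11430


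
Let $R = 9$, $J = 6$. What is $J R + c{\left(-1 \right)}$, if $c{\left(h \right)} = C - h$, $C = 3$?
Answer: $58$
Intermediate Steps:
$c{\left(h \right)} = 3 - h$
$J R + c{\left(-1 \right)} = 6 \cdot 9 + \left(3 - -1\right) = 54 + \left(3 + 1\right) = 54 + 4 = 58$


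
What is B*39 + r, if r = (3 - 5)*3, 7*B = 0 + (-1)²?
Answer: -3/7 ≈ -0.42857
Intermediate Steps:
B = ⅐ (B = (0 + (-1)²)/7 = (0 + 1)/7 = (⅐)*1 = ⅐ ≈ 0.14286)
r = -6 (r = -2*3 = -6)
B*39 + r = (⅐)*39 - 6 = 39/7 - 6 = -3/7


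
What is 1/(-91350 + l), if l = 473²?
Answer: 1/132379 ≈ 7.5541e-6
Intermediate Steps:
l = 223729
1/(-91350 + l) = 1/(-91350 + 223729) = 1/132379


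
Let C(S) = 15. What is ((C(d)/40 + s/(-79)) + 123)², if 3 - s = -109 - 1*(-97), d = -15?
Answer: 6061089609/399424 ≈ 15175.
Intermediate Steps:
s = 15 (s = 3 - (-109 - 1*(-97)) = 3 - (-109 + 97) = 3 - 1*(-12) = 3 + 12 = 15)
((C(d)/40 + s/(-79)) + 123)² = ((15/40 + 15/(-79)) + 123)² = ((15*(1/40) + 15*(-1/79)) + 123)² = ((3/8 - 15/79) + 123)² = (117/632 + 123)² = (77853/632)² = 6061089609/399424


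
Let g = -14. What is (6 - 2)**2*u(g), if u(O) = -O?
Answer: 224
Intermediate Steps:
(6 - 2)**2*u(g) = (6 - 2)**2*(-1*(-14)) = 4**2*14 = 16*14 = 224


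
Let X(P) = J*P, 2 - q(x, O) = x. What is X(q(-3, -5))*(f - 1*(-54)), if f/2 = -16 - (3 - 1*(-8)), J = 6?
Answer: 0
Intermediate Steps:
q(x, O) = 2 - x
X(P) = 6*P
f = -54 (f = 2*(-16 - (3 - 1*(-8))) = 2*(-16 - (3 + 8)) = 2*(-16 - 1*11) = 2*(-16 - 11) = 2*(-27) = -54)
X(q(-3, -5))*(f - 1*(-54)) = (6*(2 - 1*(-3)))*(-54 - 1*(-54)) = (6*(2 + 3))*(-54 + 54) = (6*5)*0 = 30*0 = 0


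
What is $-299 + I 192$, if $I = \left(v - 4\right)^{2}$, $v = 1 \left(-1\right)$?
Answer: $4501$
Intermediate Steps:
$v = -1$
$I = 25$ ($I = \left(-1 - 4\right)^{2} = \left(-5\right)^{2} = 25$)
$-299 + I 192 = -299 + 25 \cdot 192 = -299 + 4800 = 4501$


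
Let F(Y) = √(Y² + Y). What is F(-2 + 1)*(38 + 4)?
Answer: 0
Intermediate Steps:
F(Y) = √(Y + Y²)
F(-2 + 1)*(38 + 4) = √((-2 + 1)*(1 + (-2 + 1)))*(38 + 4) = √(-(1 - 1))*42 = √(-1*0)*42 = √0*42 = 0*42 = 0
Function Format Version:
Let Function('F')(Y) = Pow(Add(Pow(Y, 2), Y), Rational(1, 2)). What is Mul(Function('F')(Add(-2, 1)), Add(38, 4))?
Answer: 0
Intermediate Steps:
Function('F')(Y) = Pow(Add(Y, Pow(Y, 2)), Rational(1, 2))
Mul(Function('F')(Add(-2, 1)), Add(38, 4)) = Mul(Pow(Mul(Add(-2, 1), Add(1, Add(-2, 1))), Rational(1, 2)), Add(38, 4)) = Mul(Pow(Mul(-1, Add(1, -1)), Rational(1, 2)), 42) = Mul(Pow(Mul(-1, 0), Rational(1, 2)), 42) = Mul(Pow(0, Rational(1, 2)), 42) = Mul(0, 42) = 0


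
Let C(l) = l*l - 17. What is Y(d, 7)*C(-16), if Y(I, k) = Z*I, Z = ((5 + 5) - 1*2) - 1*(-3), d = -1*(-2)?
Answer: 5258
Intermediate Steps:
C(l) = -17 + l**2 (C(l) = l**2 - 17 = -17 + l**2)
d = 2
Z = 11 (Z = (10 - 2) + 3 = 8 + 3 = 11)
Y(I, k) = 11*I
Y(d, 7)*C(-16) = (11*2)*(-17 + (-16)**2) = 22*(-17 + 256) = 22*239 = 5258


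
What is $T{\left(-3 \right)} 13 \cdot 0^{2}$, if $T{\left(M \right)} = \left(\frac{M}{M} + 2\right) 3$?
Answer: $0$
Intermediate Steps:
$T{\left(M \right)} = 9$ ($T{\left(M \right)} = \left(1 + 2\right) 3 = 3 \cdot 3 = 9$)
$T{\left(-3 \right)} 13 \cdot 0^{2} = 9 \cdot 13 \cdot 0^{2} = 117 \cdot 0 = 0$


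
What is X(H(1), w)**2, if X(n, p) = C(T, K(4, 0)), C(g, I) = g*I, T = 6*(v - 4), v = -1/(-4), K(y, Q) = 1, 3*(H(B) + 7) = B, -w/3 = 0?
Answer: 2025/4 ≈ 506.25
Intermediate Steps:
w = 0 (w = -3*0 = 0)
H(B) = -7 + B/3
v = 1/4 (v = -1*(-1/4) = 1/4 ≈ 0.25000)
T = -45/2 (T = 6*(1/4 - 4) = 6*(-15/4) = -45/2 ≈ -22.500)
C(g, I) = I*g
X(n, p) = -45/2 (X(n, p) = 1*(-45/2) = -45/2)
X(H(1), w)**2 = (-45/2)**2 = 2025/4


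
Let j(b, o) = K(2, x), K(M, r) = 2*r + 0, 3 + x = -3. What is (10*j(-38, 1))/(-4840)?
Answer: 3/121 ≈ 0.024793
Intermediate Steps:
x = -6 (x = -3 - 3 = -6)
K(M, r) = 2*r
j(b, o) = -12 (j(b, o) = 2*(-6) = -12)
(10*j(-38, 1))/(-4840) = (10*(-12))/(-4840) = -120*(-1/4840) = 3/121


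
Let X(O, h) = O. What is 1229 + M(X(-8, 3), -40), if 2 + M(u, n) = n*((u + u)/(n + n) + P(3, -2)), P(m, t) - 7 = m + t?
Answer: 899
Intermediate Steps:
P(m, t) = 7 + m + t (P(m, t) = 7 + (m + t) = 7 + m + t)
M(u, n) = -2 + n*(8 + u/n) (M(u, n) = -2 + n*((u + u)/(n + n) + (7 + 3 - 2)) = -2 + n*((2*u)/((2*n)) + 8) = -2 + n*((2*u)*(1/(2*n)) + 8) = -2 + n*(u/n + 8) = -2 + n*(8 + u/n))
1229 + M(X(-8, 3), -40) = 1229 + (-2 - 8 + 8*(-40)) = 1229 + (-2 - 8 - 320) = 1229 - 330 = 899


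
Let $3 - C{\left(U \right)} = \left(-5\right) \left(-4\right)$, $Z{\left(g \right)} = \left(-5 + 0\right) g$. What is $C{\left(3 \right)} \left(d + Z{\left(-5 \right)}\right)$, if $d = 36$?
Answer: $-1037$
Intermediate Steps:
$Z{\left(g \right)} = - 5 g$
$C{\left(U \right)} = -17$ ($C{\left(U \right)} = 3 - \left(-5\right) \left(-4\right) = 3 - 20 = -17$)
$C{\left(3 \right)} \left(d + Z{\left(-5 \right)}\right) = - 17 \left(36 - -25\right) = - 17 \left(36 + 25\right) = \left(-17\right) 61 = -1037$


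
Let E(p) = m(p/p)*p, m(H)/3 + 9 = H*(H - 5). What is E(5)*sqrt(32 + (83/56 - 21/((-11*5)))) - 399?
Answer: -399 - 117*sqrt(8923530)/308 ≈ -1533.8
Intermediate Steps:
m(H) = -27 + 3*H*(-5 + H) (m(H) = -27 + 3*(H*(H - 5)) = -27 + 3*(H*(-5 + H)) = -27 + 3*H*(-5 + H))
E(p) = -39*p (E(p) = (-27 - 15*p/p + 3*(p/p)**2)*p = (-27 - 15*1 + 3*1**2)*p = (-27 - 15 + 3*1)*p = (-27 - 15 + 3)*p = -39*p)
E(5)*sqrt(32 + (83/56 - 21/((-11*5)))) - 399 = (-39*5)*sqrt(32 + (83/56 - 21/((-11*5)))) - 399 = -195*sqrt(32 + (83*(1/56) - 21/(-55))) - 399 = -195*sqrt(32 + (83/56 - 21*(-1/55))) - 399 = -195*sqrt(32 + (83/56 + 21/55)) - 399 = -195*sqrt(32 + 5741/3080) - 399 = -117*sqrt(8923530)/308 - 399 = -399 - 117*sqrt(8923530)/308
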